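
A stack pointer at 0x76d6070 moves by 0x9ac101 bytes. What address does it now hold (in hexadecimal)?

Add column by column in base 16, right to left:
  0+1 = 1
  7+0 = 7
  0+1 = 1
  6+c = 2 carry 1
  d+a+1 = 8 carry 1
  6+9+1 = 0 carry 1
  7+0+1 = 8

0x8082171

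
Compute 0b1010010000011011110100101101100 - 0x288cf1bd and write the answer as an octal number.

0o5140173657

0b1010010000011011110100101101100 = 0o12203364554 in octal.
0x288cf1bd = 0o5043170675 in octal.
Subtract column by column in base 8:
  4-5 → 7 (borrow)
  5-7-1 → 5 (borrow)
  5-6-1 → 6 (borrow)
  4-0-1 → 3
  6-7 → 7 (borrow)
  3-1-1 → 1
  3-3 → 0
  0-4 → 4 (borrow)
  2-0-1 → 1
  2-5 → 5 (borrow)
  1-0-1 → 0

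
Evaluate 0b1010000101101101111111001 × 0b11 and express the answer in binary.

0b11110010001001001111101011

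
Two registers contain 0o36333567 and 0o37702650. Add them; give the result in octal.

0o76236437

Add column by column in base 8, right to left:
  7+0 = 7
  6+5 = 3 carry 1
  5+6+1 = 4 carry 1
  3+2+1 = 6
  3+0 = 3
  3+7 = 2 carry 1
  6+7+1 = 6 carry 1
  3+3+1 = 7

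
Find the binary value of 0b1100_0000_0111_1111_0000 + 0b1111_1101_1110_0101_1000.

0b110111110011001001000

Add column by column in base 2, right to left:
  0+0 = 0
  0+0 = 0
  0+0 = 0
  0+1 = 1
  1+1 = 0 carry 1
  1+0+1 = 0 carry 1
  1+1+1 = 1 carry 1
  1+0+1 = 0 carry 1
  1+0+1 = 0 carry 1
  1+1+1 = 1 carry 1
  1+1+1 = 1 carry 1
  0+1+1 = 0 carry 1
  0+1+1 = 0 carry 1
  0+0+1 = 1
  0+1 = 1
  0+1 = 1
  0+1 = 1
  0+1 = 1
  1+1 = 0 carry 1
  1+1+1 = 1 carry 1
  final carry 1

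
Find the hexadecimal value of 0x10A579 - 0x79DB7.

Subtract column by column in base 16:
  9-7 → 2
  7-B → C (borrow)
  5-D-1 → 7 (borrow)
  A-9-1 → 0
  0-7 → 9 (borrow)
  1-0-1 → 0

0x907C2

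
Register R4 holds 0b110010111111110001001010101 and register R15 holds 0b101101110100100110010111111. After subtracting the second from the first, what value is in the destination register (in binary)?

0b101001011001010110010110

Subtract column by column in base 2:
  1-1 → 0
  0-1 → 1 (borrow)
  1-1-1 → 1 (borrow)
  0-1-1 → 0 (borrow)
  1-1-1 → 1 (borrow)
  0-1-1 → 0 (borrow)
  1-0-1 → 0
  0-1 → 1 (borrow)
  0-0-1 → 1 (borrow)
  1-0-1 → 0
  0-1 → 1 (borrow)
  0-1-1 → 0 (borrow)
  0-0-1 → 1 (borrow)
  1-0-1 → 0
  1-1 → 0
  1-0 → 1
  1-0 → 1
  1-1 → 0
  1-0 → 1
  1-1 → 0
  1-1 → 0
  0-1 → 1 (borrow)
  1-0-1 → 0
  0-1 → 1 (borrow)
  0-1-1 → 0 (borrow)
  1-0-1 → 0
  1-1 → 0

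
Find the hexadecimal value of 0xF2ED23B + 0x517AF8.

Add column by column in base 16, right to left:
  B+8 = 3 carry 1
  3+F+1 = 3 carry 1
  2+A+1 = D
  D+7 = 4 carry 1
  E+1+1 = 0 carry 1
  2+5+1 = 8
  F+0 = F

0xF804D33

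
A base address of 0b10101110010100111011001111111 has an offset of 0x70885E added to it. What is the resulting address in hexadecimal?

0x163AFEDD

0b10101110010100111011001111111 = 0x15CA767F in hexadecimal.
Add column by column in base 16, right to left:
  F+E = D carry 1
  7+5+1 = D
  6+8 = E
  7+8 = F
  A+0 = A
  C+7 = 3 carry 1
  5+0+1 = 6
  1+0 = 1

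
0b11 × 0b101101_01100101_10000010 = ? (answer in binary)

0b100010000011000010000110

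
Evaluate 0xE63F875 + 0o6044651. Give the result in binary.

0xE63F875 = 0b1110011000111111100001110101 in binary.
0o6044651 = 0b110000100100110101001 in binary.
Add column by column in base 2, right to left:
  1+1 = 0 carry 1
  0+0+1 = 1
  1+0 = 1
  0+1 = 1
  1+0 = 1
  1+1 = 0 carry 1
  1+0+1 = 0 carry 1
  0+1+1 = 0 carry 1
  0+1+1 = 0 carry 1
  0+0+1 = 1
  0+0 = 0
  1+1 = 0 carry 1
  1+0+1 = 0 carry 1
  1+0+1 = 0 carry 1
  1+1+1 = 1 carry 1
  1+0+1 = 0 carry 1
  1+0+1 = 0 carry 1
  1+0+1 = 0 carry 1
  0+0+1 = 1
  0+1 = 1
  0+1 = 1
  1+0 = 1
  1+0 = 1
  0+0 = 0
  0+0 = 0
  1+0 = 1
  1+0 = 1
  1+0 = 1

0b1110011111000100001000011110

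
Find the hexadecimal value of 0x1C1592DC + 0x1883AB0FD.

Add column by column in base 16, right to left:
  C+D = 9 carry 1
  D+F+1 = D carry 1
  2+0+1 = 3
  9+B = 4 carry 1
  5+A+1 = 0 carry 1
  1+3+1 = 5
  C+8 = 4 carry 1
  1+8+1 = A
  0+1 = 1

0x1A45043D9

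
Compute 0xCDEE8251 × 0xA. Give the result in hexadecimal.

Multiply each base-16 digit by 10, carrying:
  1×10 = 10 → write A
  5×10 = 50 → write 2 carry 3
  2×10+3 = 23 → write 7 carry 1
  8×10+1 = 81 → write 1 carry 5
  E×10+5 = 145 → write 1 carry 9
  E×10+9 = 149 → write 5 carry 9
  D×10+9 = 139 → write B carry 8
  C×10+8 = 128 → write 0 carry 8
  remaining carry: 8

0x80B51172A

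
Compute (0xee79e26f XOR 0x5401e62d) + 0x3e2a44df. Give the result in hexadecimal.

First 0xee79e26f XOR 0x5401e62d = 0xba780442.
Add column by column in base 16, right to left:
  2+f = 1 carry 1
  4+d+1 = 2 carry 1
  4+4+1 = 9
  0+4 = 4
  8+a = 2 carry 1
  7+2+1 = a
  a+e = 8 carry 1
  b+3+1 = f

0xf8a24921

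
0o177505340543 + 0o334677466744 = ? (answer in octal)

Add column by column in base 8, right to left:
  3+4 = 7
  4+4 = 0 carry 1
  5+7+1 = 5 carry 1
  0+6+1 = 7
  4+6 = 2 carry 1
  3+4+1 = 0 carry 1
  5+7+1 = 5 carry 1
  0+7+1 = 0 carry 1
  5+6+1 = 4 carry 1
  7+4+1 = 4 carry 1
  7+3+1 = 3 carry 1
  1+3+1 = 5

0o534405027507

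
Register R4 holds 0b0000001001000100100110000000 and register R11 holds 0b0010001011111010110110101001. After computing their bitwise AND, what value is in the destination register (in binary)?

AND bit by bit (1 only where both bits are 1):
  0000001001000100100110000000
& 0010001011111010110110101001
= 0000001001000000100110000000

0b0000001001000000100110000000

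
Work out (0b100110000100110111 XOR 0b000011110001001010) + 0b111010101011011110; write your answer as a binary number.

0b1100000100001011011

First 0b100110000100110111 XOR 0b000011110001001010 = 0b100101110101111101.
Add column by column in base 2, right to left:
  1+0 = 1
  0+1 = 1
  1+1 = 0 carry 1
  1+1+1 = 1 carry 1
  1+1+1 = 1 carry 1
  1+0+1 = 0 carry 1
  1+1+1 = 1 carry 1
  0+1+1 = 0 carry 1
  1+0+1 = 0 carry 1
  0+1+1 = 0 carry 1
  1+0+1 = 0 carry 1
  1+1+1 = 1 carry 1
  1+0+1 = 0 carry 1
  0+1+1 = 0 carry 1
  1+0+1 = 0 carry 1
  0+1+1 = 0 carry 1
  0+1+1 = 0 carry 1
  1+1+1 = 1 carry 1
  final carry 1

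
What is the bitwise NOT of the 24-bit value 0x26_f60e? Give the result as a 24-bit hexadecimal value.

0xd909f1

Each hex digit d becomes f−d:
  2→d, 6→9, f→0, 6→9, 0→f, e→1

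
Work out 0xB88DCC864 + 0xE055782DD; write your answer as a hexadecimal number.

0x198E344B41

Add column by column in base 16, right to left:
  4+D = 1 carry 1
  6+D+1 = 4 carry 1
  8+2+1 = B
  C+8 = 4 carry 1
  C+7+1 = 4 carry 1
  D+5+1 = 3 carry 1
  8+5+1 = E
  8+0 = 8
  B+E = 9 carry 1
  final carry 1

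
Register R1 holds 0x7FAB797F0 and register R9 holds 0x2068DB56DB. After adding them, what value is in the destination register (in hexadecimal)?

0x286392EECB

Add column by column in base 16, right to left:
  0+B = B
  F+D = C carry 1
  7+6+1 = E
  9+5 = E
  7+B = 2 carry 1
  B+D+1 = 9 carry 1
  A+8+1 = 3 carry 1
  F+6+1 = 6 carry 1
  7+0+1 = 8
  0+2 = 2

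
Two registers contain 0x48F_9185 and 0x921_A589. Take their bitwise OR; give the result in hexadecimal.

OR each hex digit independently (no carries):
  4|9=D, 8|2=A, F|1=F, 9|A=B, 1|5=5, 8|8=8, 5|9=D

0xDAFB58D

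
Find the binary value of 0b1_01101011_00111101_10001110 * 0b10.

Multiply each base-2 digit by 2, carrying:
  0×2 = 0 → write 0
  1×2 = 2 → write 0 carry 1
  1×2+1 = 3 → write 1 carry 1
  1×2+1 = 3 → write 1 carry 1
  0×2+1 = 1 → write 1
  0×2 = 0 → write 0
  0×2 = 0 → write 0
  1×2 = 2 → write 0 carry 1
  1×2+1 = 3 → write 1 carry 1
  0×2+1 = 1 → write 1
  1×2 = 2 → write 0 carry 1
  1×2+1 = 3 → write 1 carry 1
  1×2+1 = 3 → write 1 carry 1
  1×2+1 = 3 → write 1 carry 1
  0×2+1 = 1 → write 1
  0×2 = 0 → write 0
  1×2 = 2 → write 0 carry 1
  1×2+1 = 3 → write 1 carry 1
  0×2+1 = 1 → write 1
  1×2 = 2 → write 0 carry 1
  0×2+1 = 1 → write 1
  1×2 = 2 → write 0 carry 1
  1×2+1 = 3 → write 1 carry 1
  0×2+1 = 1 → write 1
  1×2 = 2 → write 0 carry 1
  remaining carry: 1

0b10110101100111101100011100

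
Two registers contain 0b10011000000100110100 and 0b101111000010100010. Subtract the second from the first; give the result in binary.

0b1101001000010010010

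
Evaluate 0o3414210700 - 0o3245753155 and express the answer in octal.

0o146235523

Subtract column by column in base 8:
  0-5 → 3 (borrow)
  0-5-1 → 2 (borrow)
  7-1-1 → 5
  0-3 → 5 (borrow)
  1-5-1 → 3 (borrow)
  2-7-1 → 2 (borrow)
  4-5-1 → 6 (borrow)
  1-4-1 → 4 (borrow)
  4-2-1 → 1
  3-3 → 0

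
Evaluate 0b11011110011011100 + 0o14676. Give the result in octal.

0o353232

0b11011110011011100 = 0o336334 in octal.
Add column by column in base 8, right to left:
  4+6 = 2 carry 1
  3+7+1 = 3 carry 1
  3+6+1 = 2 carry 1
  6+4+1 = 3 carry 1
  3+1+1 = 5
  3+0 = 3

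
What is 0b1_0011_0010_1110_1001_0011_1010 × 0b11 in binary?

Multiply each base-2 digit by 3, carrying:
  0×3 = 0 → write 0
  1×3 = 3 → write 1 carry 1
  0×3+1 = 1 → write 1
  1×3 = 3 → write 1 carry 1
  1×3+1 = 4 → write 0 carry 2
  1×3+2 = 5 → write 1 carry 2
  0×3+2 = 2 → write 0 carry 1
  0×3+1 = 1 → write 1
  1×3 = 3 → write 1 carry 1
  0×3+1 = 1 → write 1
  0×3 = 0 → write 0
  1×3 = 3 → write 1 carry 1
  0×3+1 = 1 → write 1
  1×3 = 3 → write 1 carry 1
  1×3+1 = 4 → write 0 carry 2
  1×3+2 = 5 → write 1 carry 2
  0×3+2 = 2 → write 0 carry 1
  1×3+1 = 4 → write 0 carry 2
  0×3+2 = 2 → write 0 carry 1
  0×3+1 = 1 → write 1
  1×3 = 3 → write 1 carry 1
  1×3+1 = 4 → write 0 carry 2
  0×3+2 = 2 → write 0 carry 1
  0×3+1 = 1 → write 1
  1×3 = 3 → write 1 carry 1
  remaining carry: 1

0b11100110001011101110101110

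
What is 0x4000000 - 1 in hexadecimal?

0x3ffffff

The trailing 6 digits are 0, so subtracting 1 borrows through: they become F and the next digit up decrements.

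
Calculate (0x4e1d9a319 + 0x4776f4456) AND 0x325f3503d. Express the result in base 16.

0x10140402d

Add column by column in base 16, right to left:
  9+6 = f
  1+5 = 6
  3+4 = 7
  a+4 = e
  9+f = 8 carry 1
  d+6+1 = 4 carry 1
  1+7+1 = 9
  e+7 = 5 carry 1
  4+4+1 = 9
Sum = 0x95948e76f; now AND with 0x325f3503d:
  9&3=1, 5&2=0, 9&5=1, 4&f=4, 8&3=0, e&5=4, 7&0=0, 6&3=2, f&d=d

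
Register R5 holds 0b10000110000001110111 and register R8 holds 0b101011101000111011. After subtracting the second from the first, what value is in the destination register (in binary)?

0b1011010011000111100

Subtract column by column in base 2:
  1-1 → 0
  1-1 → 0
  1-0 → 1
  0-1 → 1 (borrow)
  1-1-1 → 1 (borrow)
  1-1-1 → 1 (borrow)
  1-0-1 → 0
  0-0 → 0
  0-0 → 0
  0-1 → 1 (borrow)
  0-0-1 → 1 (borrow)
  0-1-1 → 0 (borrow)
  0-1-1 → 0 (borrow)
  1-1-1 → 1 (borrow)
  1-0-1 → 0
  0-1 → 1 (borrow)
  0-0-1 → 1 (borrow)
  0-1-1 → 0 (borrow)
  0-0-1 → 1 (borrow)
  1-0-1 → 0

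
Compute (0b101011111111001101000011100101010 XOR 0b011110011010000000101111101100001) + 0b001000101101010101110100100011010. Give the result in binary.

First 0b101011111111001101000011100101010 XOR 0b011110011010000000101111101100001 = 0b110101100101001101101100001001011.
Add column by column in base 2, right to left:
  1+0 = 1
  1+1 = 0 carry 1
  0+0+1 = 1
  1+1 = 0 carry 1
  0+1+1 = 0 carry 1
  0+0+1 = 1
  1+0 = 1
  0+0 = 0
  0+1 = 1
  0+0 = 0
  0+0 = 0
  1+1 = 0 carry 1
  1+0+1 = 0 carry 1
  0+1+1 = 0 carry 1
  1+1+1 = 1 carry 1
  1+1+1 = 1 carry 1
  0+0+1 = 1
  1+1 = 0 carry 1
  1+0+1 = 0 carry 1
  0+1+1 = 0 carry 1
  0+0+1 = 1
  1+1 = 0 carry 1
  0+0+1 = 1
  1+1 = 0 carry 1
  0+1+1 = 0 carry 1
  0+0+1 = 1
  1+1 = 0 carry 1
  1+0+1 = 0 carry 1
  0+0+1 = 1
  1+0 = 1
  0+1 = 1
  1+0 = 1
  1+0 = 1

0b111110010010100011100000101100101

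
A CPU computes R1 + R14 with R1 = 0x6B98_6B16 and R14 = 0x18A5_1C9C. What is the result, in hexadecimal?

0x843D87B2

Add column by column in base 16, right to left:
  6+C = 2 carry 1
  1+9+1 = B
  B+C = 7 carry 1
  6+1+1 = 8
  8+5 = D
  9+A = 3 carry 1
  B+8+1 = 4 carry 1
  6+1+1 = 8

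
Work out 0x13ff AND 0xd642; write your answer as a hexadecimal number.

AND each hex digit independently (no carries):
  1&d=1, 3&6=2, f&4=4, f&2=2

0x1242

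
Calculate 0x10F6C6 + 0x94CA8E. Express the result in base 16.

0xA5C154

Add column by column in base 16, right to left:
  6+E = 4 carry 1
  C+8+1 = 5 carry 1
  6+A+1 = 1 carry 1
  F+C+1 = C carry 1
  0+4+1 = 5
  1+9 = A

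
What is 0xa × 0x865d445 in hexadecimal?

Multiply each base-16 digit by 10, carrying:
  5×10 = 50 → write 2 carry 3
  4×10+3 = 43 → write b carry 2
  4×10+2 = 42 → write a carry 2
  d×10+2 = 132 → write 4 carry 8
  5×10+8 = 58 → write a carry 3
  6×10+3 = 63 → write f carry 3
  8×10+3 = 83 → write 3 carry 5
  remaining carry: 5

0x53fa4ab2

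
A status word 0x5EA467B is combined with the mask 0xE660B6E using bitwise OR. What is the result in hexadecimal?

OR each hex digit independently (no carries):
  5|E=F, E|6=E, A|6=E, 4|0=4, 6|B=F, 7|6=7, B|E=F

0xFEE4F7F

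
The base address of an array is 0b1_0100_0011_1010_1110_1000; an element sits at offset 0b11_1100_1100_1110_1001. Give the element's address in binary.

0b110000000011111010001

Add column by column in base 2, right to left:
  0+1 = 1
  0+0 = 0
  0+0 = 0
  1+1 = 0 carry 1
  0+0+1 = 1
  1+1 = 0 carry 1
  1+1+1 = 1 carry 1
  1+1+1 = 1 carry 1
  0+0+1 = 1
  1+0 = 1
  0+1 = 1
  1+1 = 0 carry 1
  1+0+1 = 0 carry 1
  1+0+1 = 0 carry 1
  0+1+1 = 0 carry 1
  0+1+1 = 0 carry 1
  0+1+1 = 0 carry 1
  0+1+1 = 0 carry 1
  1+0+1 = 0 carry 1
  0+0+1 = 1
  1+0 = 1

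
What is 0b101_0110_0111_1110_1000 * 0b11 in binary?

0b100000011011110111000

Multiply each base-2 digit by 3, carrying:
  0×3 = 0 → write 0
  0×3 = 0 → write 0
  0×3 = 0 → write 0
  1×3 = 3 → write 1 carry 1
  0×3+1 = 1 → write 1
  1×3 = 3 → write 1 carry 1
  1×3+1 = 4 → write 0 carry 2
  1×3+2 = 5 → write 1 carry 2
  1×3+2 = 5 → write 1 carry 2
  1×3+2 = 5 → write 1 carry 2
  1×3+2 = 5 → write 1 carry 2
  0×3+2 = 2 → write 0 carry 1
  0×3+1 = 1 → write 1
  1×3 = 3 → write 1 carry 1
  1×3+1 = 4 → write 0 carry 2
  0×3+2 = 2 → write 0 carry 1
  1×3+1 = 4 → write 0 carry 2
  0×3+2 = 2 → write 0 carry 1
  1×3+1 = 4 → write 0 carry 2
  remaining carry: 10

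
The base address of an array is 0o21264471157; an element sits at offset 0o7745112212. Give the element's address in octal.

Add column by column in base 8, right to left:
  7+2 = 1 carry 1
  5+1+1 = 7
  1+2 = 3
  1+2 = 3
  7+1 = 0 carry 1
  4+1+1 = 6
  4+5 = 1 carry 1
  6+4+1 = 3 carry 1
  2+7+1 = 2 carry 1
  1+7+1 = 1 carry 1
  2+0+1 = 3

0o31231603371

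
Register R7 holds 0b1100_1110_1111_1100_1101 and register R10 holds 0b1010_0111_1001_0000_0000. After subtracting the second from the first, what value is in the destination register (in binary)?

0b100111011011001101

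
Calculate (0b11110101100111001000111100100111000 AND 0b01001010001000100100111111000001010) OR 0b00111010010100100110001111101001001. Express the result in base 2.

0b1111010010100100110111111101001001

0b11110101100111001000111100100111000 AND 0b01001010001000100100111111000001010 = 0b01000000000000000000111100000001000.
Then OR with 0b00111010010100100110001111101001001.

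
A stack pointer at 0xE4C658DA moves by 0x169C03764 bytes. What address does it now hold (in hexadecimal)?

0x24E86903E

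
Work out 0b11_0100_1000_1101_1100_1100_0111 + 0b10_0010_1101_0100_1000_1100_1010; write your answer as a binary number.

Add column by column in base 2, right to left:
  1+0 = 1
  1+1 = 0 carry 1
  1+0+1 = 0 carry 1
  0+1+1 = 0 carry 1
  0+0+1 = 1
  0+0 = 0
  1+1 = 0 carry 1
  1+1+1 = 1 carry 1
  0+0+1 = 1
  0+0 = 0
  1+0 = 1
  1+1 = 0 carry 1
  1+0+1 = 0 carry 1
  0+0+1 = 1
  1+1 = 0 carry 1
  1+0+1 = 0 carry 1
  0+1+1 = 0 carry 1
  0+0+1 = 1
  0+1 = 1
  1+1 = 0 carry 1
  0+0+1 = 1
  0+1 = 1
  1+0 = 1
  0+0 = 0
  1+0 = 1
  1+1 = 0 carry 1
  final carry 1

0b101011101100010010110010001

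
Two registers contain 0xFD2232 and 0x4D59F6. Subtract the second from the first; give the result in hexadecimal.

0xAFC83C

Subtract column by column in base 16:
  2-6 → C (borrow)
  3-F-1 → 3 (borrow)
  2-9-1 → 8 (borrow)
  2-5-1 → C (borrow)
  D-D-1 → F (borrow)
  F-4-1 → A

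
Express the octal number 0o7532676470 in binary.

0b111101011010110111110100111000

Each octal digit is 3 bits: 7=111 5=101 3=011 2=010 6=110 7=111 6=110 4=100 7=111 0=000.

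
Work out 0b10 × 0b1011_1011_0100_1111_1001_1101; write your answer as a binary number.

0b1011101101001111100111010

Multiply each base-2 digit by 2, carrying:
  1×2 = 2 → write 0 carry 1
  0×2+1 = 1 → write 1
  1×2 = 2 → write 0 carry 1
  1×2+1 = 3 → write 1 carry 1
  1×2+1 = 3 → write 1 carry 1
  0×2+1 = 1 → write 1
  0×2 = 0 → write 0
  1×2 = 2 → write 0 carry 1
  1×2+1 = 3 → write 1 carry 1
  1×2+1 = 3 → write 1 carry 1
  1×2+1 = 3 → write 1 carry 1
  1×2+1 = 3 → write 1 carry 1
  0×2+1 = 1 → write 1
  0×2 = 0 → write 0
  1×2 = 2 → write 0 carry 1
  0×2+1 = 1 → write 1
  1×2 = 2 → write 0 carry 1
  1×2+1 = 3 → write 1 carry 1
  0×2+1 = 1 → write 1
  1×2 = 2 → write 0 carry 1
  1×2+1 = 3 → write 1 carry 1
  1×2+1 = 3 → write 1 carry 1
  0×2+1 = 1 → write 1
  1×2 = 2 → write 0 carry 1
  remaining carry: 1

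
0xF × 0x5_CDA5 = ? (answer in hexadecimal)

Multiply each base-16 digit by 15, carrying:
  5×15 = 75 → write B carry 4
  A×15+4 = 154 → write A carry 9
  D×15+9 = 204 → write C carry 12
  C×15+12 = 192 → write 0 carry 12
  5×15+12 = 87 → write 7 carry 5
  remaining carry: 5

0x570CAB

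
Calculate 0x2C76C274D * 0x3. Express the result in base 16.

0x8564475E7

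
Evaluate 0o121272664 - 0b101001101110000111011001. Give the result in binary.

0o121272664 = 0b1010001010111010110110100 in binary.
Subtract column by column in base 2:
  0-1 → 1 (borrow)
  0-0-1 → 1 (borrow)
  1-0-1 → 0
  0-1 → 1 (borrow)
  1-1-1 → 1 (borrow)
  1-0-1 → 0
  0-1 → 1 (borrow)
  1-1-1 → 1 (borrow)
  1-1-1 → 1 (borrow)
  0-0-1 → 1 (borrow)
  1-0-1 → 0
  0-0 → 0
  1-0 → 1
  1-1 → 0
  1-1 → 0
  0-1 → 1 (borrow)
  1-0-1 → 0
  0-1 → 1 (borrow)
  1-1-1 → 1 (borrow)
  0-0-1 → 1 (borrow)
  0-0-1 → 1 (borrow)
  0-1-1 → 0 (borrow)
  1-0-1 → 0
  0-1 → 1 (borrow)
  1-0-1 → 0

0b100111101001001111011011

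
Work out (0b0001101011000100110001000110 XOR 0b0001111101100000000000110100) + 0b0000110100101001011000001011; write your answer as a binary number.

0b1001011001110001001111101

First 0b0001101011000100110001000110 XOR 0b0001111101100000000000110100 = 0b0000010110100100110001110010.
Add column by column in base 2, right to left:
  0+1 = 1
  1+1 = 0 carry 1
  0+0+1 = 1
  0+1 = 1
  1+0 = 1
  1+0 = 1
  1+0 = 1
  0+0 = 0
  0+0 = 0
  0+1 = 1
  1+1 = 0 carry 1
  1+0+1 = 0 carry 1
  0+1+1 = 0 carry 1
  0+0+1 = 1
  1+0 = 1
  0+1 = 1
  0+0 = 0
  1+1 = 0 carry 1
  0+0+1 = 1
  1+0 = 1
  1+1 = 0 carry 1
  0+0+1 = 1
  1+1 = 0 carry 1
  0+1+1 = 0 carry 1
  final carry 1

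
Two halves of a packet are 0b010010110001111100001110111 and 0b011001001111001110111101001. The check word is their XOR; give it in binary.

0b001011111110110010110011110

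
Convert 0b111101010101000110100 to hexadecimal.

0x1eaa34

Group the bits into nibbles: 0001 1110 1010 1010 0011 0100 → 1eaa34.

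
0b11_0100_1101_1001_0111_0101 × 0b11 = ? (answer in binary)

0b100111101000110001011111

Multiply each base-2 digit by 3, carrying:
  1×3 = 3 → write 1 carry 1
  0×3+1 = 1 → write 1
  1×3 = 3 → write 1 carry 1
  0×3+1 = 1 → write 1
  1×3 = 3 → write 1 carry 1
  1×3+1 = 4 → write 0 carry 2
  1×3+2 = 5 → write 1 carry 2
  0×3+2 = 2 → write 0 carry 1
  1×3+1 = 4 → write 0 carry 2
  0×3+2 = 2 → write 0 carry 1
  0×3+1 = 1 → write 1
  1×3 = 3 → write 1 carry 1
  1×3+1 = 4 → write 0 carry 2
  0×3+2 = 2 → write 0 carry 1
  1×3+1 = 4 → write 0 carry 2
  1×3+2 = 5 → write 1 carry 2
  0×3+2 = 2 → write 0 carry 1
  0×3+1 = 1 → write 1
  1×3 = 3 → write 1 carry 1
  0×3+1 = 1 → write 1
  1×3 = 3 → write 1 carry 1
  1×3+1 = 4 → write 0 carry 2
  remaining carry: 10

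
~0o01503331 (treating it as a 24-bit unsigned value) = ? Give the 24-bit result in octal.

Each oct digit d becomes 7−d:
  0→7, 1→6, 5→2, 0→7, 3→4, 3→4, 3→4, 1→6

0o76274446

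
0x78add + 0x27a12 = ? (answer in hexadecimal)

0xa04ef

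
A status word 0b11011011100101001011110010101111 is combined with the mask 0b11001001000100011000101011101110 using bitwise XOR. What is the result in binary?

XOR bit by bit (1 where the bits differ):
  11011011100101001011110010101111
^ 11001001000100011000101011101110
= 00010010100001010011011001000001

0b00010010100001010011011001000001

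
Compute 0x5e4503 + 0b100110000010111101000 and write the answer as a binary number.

0b11100010100101011101011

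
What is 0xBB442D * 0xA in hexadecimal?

0x750A9C2

Multiply each base-16 digit by 10, carrying:
  D×10 = 130 → write 2 carry 8
  2×10+8 = 28 → write C carry 1
  4×10+1 = 41 → write 9 carry 2
  4×10+2 = 42 → write A carry 2
  B×10+2 = 112 → write 0 carry 7
  B×10+7 = 117 → write 5 carry 7
  remaining carry: 7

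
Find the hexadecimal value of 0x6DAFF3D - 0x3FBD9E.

Subtract column by column in base 16:
  D-E → F (borrow)
  3-9-1 → 9 (borrow)
  F-D-1 → 1
  F-B → 4
  A-F → B (borrow)
  D-3-1 → 9
  6-0 → 6

0x69B419F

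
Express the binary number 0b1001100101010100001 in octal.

0o1145241

Group the bits in threes: 001 001 100 101 010 100 001 → 1145241.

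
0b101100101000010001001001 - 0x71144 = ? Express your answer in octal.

0o52671405

0b101100101000010001001001 = 0o54502111 in octal.
0x71144 = 0o1610504 in octal.
Subtract column by column in base 8:
  1-4 → 5 (borrow)
  1-0-1 → 0
  1-5 → 4 (borrow)
  2-0-1 → 1
  0-1 → 7 (borrow)
  5-6-1 → 6 (borrow)
  4-1-1 → 2
  5-0 → 5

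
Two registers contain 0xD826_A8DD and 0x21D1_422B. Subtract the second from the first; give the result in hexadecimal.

Subtract column by column in base 16:
  D-B → 2
  D-2 → B
  8-2 → 6
  A-4 → 6
  6-1 → 5
  2-D → 5 (borrow)
  8-1-1 → 6
  D-2 → B

0xB65566B2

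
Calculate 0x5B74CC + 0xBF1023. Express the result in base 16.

Add column by column in base 16, right to left:
  C+3 = F
  C+2 = E
  4+0 = 4
  7+1 = 8
  B+F = A carry 1
  5+B+1 = 1 carry 1
  final carry 1

0x11A84EF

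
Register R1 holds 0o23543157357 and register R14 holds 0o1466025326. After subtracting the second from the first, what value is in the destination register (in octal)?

0o22055132031

Subtract column by column in base 8:
  7-6 → 1
  5-2 → 3
  3-3 → 0
  7-5 → 2
  5-2 → 3
  1-0 → 1
  3-6 → 5 (borrow)
  4-6-1 → 5 (borrow)
  5-4-1 → 0
  3-1 → 2
  2-0 → 2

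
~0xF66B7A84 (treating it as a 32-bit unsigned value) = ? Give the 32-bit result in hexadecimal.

0x0994857B

Each hex digit d becomes F−d:
  F→0, 6→9, 6→9, B→4, 7→8, A→5, 8→7, 4→B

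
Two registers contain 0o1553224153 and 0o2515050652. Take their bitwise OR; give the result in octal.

OR each oct digit independently (no carries):
  1|2=3, 5|5=5, 5|1=5, 3|5=7, 2|0=2, 2|5=7, 4|0=4, 1|6=7, 5|5=5, 3|2=3

0o3557274753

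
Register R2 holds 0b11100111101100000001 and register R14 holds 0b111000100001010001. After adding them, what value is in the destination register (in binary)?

0b100100000001101010010

Add column by column in base 2, right to left:
  1+1 = 0 carry 1
  0+0+1 = 1
  0+0 = 0
  0+0 = 0
  0+1 = 1
  0+0 = 0
  0+1 = 1
  0+0 = 0
  1+0 = 1
  1+0 = 1
  0+0 = 0
  1+1 = 0 carry 1
  1+0+1 = 0 carry 1
  1+0+1 = 0 carry 1
  1+0+1 = 0 carry 1
  0+1+1 = 0 carry 1
  0+1+1 = 0 carry 1
  1+1+1 = 1 carry 1
  1+0+1 = 0 carry 1
  1+0+1 = 0 carry 1
  final carry 1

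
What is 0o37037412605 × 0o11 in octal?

0o427433540655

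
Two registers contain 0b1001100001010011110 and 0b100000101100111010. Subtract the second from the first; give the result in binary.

Subtract column by column in base 2:
  0-0 → 0
  1-1 → 0
  1-0 → 1
  1-1 → 0
  1-1 → 0
  0-1 → 1 (borrow)
  0-0-1 → 1 (borrow)
  1-0-1 → 0
  0-1 → 1 (borrow)
  1-1-1 → 1 (borrow)
  0-0-1 → 1 (borrow)
  0-1-1 → 0 (borrow)
  0-0-1 → 1 (borrow)
  0-0-1 → 1 (borrow)
  1-0-1 → 0
  1-0 → 1
  0-0 → 0
  0-1 → 1 (borrow)
  1-0-1 → 0

0b101011011101100100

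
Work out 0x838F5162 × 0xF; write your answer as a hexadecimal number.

0x7B565C4BE

Multiply each base-16 digit by 15, carrying:
  2×15 = 30 → write E carry 1
  6×15+1 = 91 → write B carry 5
  1×15+5 = 20 → write 4 carry 1
  5×15+1 = 76 → write C carry 4
  F×15+4 = 229 → write 5 carry 14
  8×15+14 = 134 → write 6 carry 8
  3×15+8 = 53 → write 5 carry 3
  8×15+3 = 123 → write B carry 7
  remaining carry: 7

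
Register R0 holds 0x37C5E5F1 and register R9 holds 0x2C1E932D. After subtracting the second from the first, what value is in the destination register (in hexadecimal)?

Subtract column by column in base 16:
  1-D → 4 (borrow)
  F-2-1 → C
  5-3 → 2
  E-9 → 5
  5-E → 7 (borrow)
  C-1-1 → A
  7-C → B (borrow)
  3-2-1 → 0

0xBA752C4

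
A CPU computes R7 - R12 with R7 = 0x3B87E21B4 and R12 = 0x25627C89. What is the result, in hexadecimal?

0x3931BA52B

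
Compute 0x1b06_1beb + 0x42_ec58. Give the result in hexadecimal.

0x1b490843

Add column by column in base 16, right to left:
  b+8 = 3 carry 1
  e+5+1 = 4 carry 1
  b+c+1 = 8 carry 1
  1+e+1 = 0 carry 1
  6+2+1 = 9
  0+4 = 4
  b+0 = b
  1+0 = 1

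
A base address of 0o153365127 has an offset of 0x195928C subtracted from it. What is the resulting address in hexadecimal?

0x1857CB

0o153365127 = 0x1ADEA57 in hexadecimal.
Subtract column by column in base 16:
  7-C → B (borrow)
  5-8-1 → C (borrow)
  A-2-1 → 7
  E-9 → 5
  D-5 → 8
  A-9 → 1
  1-1 → 0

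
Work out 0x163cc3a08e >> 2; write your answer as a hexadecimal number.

0x58f30e823

2 bits is not a whole number of base-16 digits; in binary: 1011000111100110000111010000010001110 >> 2 = 10110001111001100001110100000100011.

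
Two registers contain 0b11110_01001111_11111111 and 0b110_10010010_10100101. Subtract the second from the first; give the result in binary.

0b101111011110101011010

Subtract column by column in base 2:
  1-1 → 0
  1-0 → 1
  1-1 → 0
  1-0 → 1
  1-0 → 1
  1-1 → 0
  1-0 → 1
  1-1 → 0
  1-0 → 1
  1-1 → 0
  1-0 → 1
  1-0 → 1
  0-1 → 1 (borrow)
  0-0-1 → 1 (borrow)
  1-0-1 → 0
  0-1 → 1 (borrow)
  0-0-1 → 1 (borrow)
  1-1-1 → 1 (borrow)
  1-1-1 → 1 (borrow)
  1-0-1 → 0
  1-0 → 1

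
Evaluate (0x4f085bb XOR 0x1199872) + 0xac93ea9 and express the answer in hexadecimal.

First 0x4f085bb XOR 0x1199872 = 0x5e91dc9.
Add column by column in base 16, right to left:
  9+9 = 2 carry 1
  c+a+1 = 7 carry 1
  d+e+1 = c carry 1
  1+3+1 = 5
  9+9 = 2 carry 1
  e+c+1 = b carry 1
  5+a+1 = 0 carry 1
  final carry 1

0x10b25c72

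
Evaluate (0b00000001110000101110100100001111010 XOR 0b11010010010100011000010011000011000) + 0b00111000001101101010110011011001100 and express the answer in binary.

0b100001011110010100001101010100101110

First 0b00000001110000101110100100001111010 XOR 0b11010010010100011000010011000011000 = 0b11010011100100110110110111001100010.
Add column by column in base 2, right to left:
  0+0 = 0
  1+0 = 1
  0+1 = 1
  0+1 = 1
  0+0 = 0
  1+0 = 1
  1+1 = 0 carry 1
  0+1+1 = 0 carry 1
  0+0+1 = 1
  1+1 = 0 carry 1
  1+1+1 = 1 carry 1
  1+0+1 = 0 carry 1
  0+0+1 = 1
  1+1 = 0 carry 1
  1+1+1 = 1 carry 1
  0+0+1 = 1
  1+1 = 0 carry 1
  1+0+1 = 0 carry 1
  0+1+1 = 0 carry 1
  1+0+1 = 0 carry 1
  1+1+1 = 1 carry 1
  0+1+1 = 0 carry 1
  0+0+1 = 1
  1+1 = 0 carry 1
  0+1+1 = 0 carry 1
  0+0+1 = 1
  1+0 = 1
  1+0 = 1
  1+0 = 1
  0+0 = 0
  0+1 = 1
  1+1 = 0 carry 1
  0+1+1 = 0 carry 1
  1+0+1 = 0 carry 1
  1+0+1 = 0 carry 1
  final carry 1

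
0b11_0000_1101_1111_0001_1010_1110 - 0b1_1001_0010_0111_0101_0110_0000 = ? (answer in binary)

0b1011110110111110001001110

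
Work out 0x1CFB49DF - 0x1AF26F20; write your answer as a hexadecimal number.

0x208DABF

Subtract column by column in base 16:
  F-0 → F
  D-2 → B
  9-F → A (borrow)
  4-6-1 → D (borrow)
  B-2-1 → 8
  F-F → 0
  C-A → 2
  1-1 → 0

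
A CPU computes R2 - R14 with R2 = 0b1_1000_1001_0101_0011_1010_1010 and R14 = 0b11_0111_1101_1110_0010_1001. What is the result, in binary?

Subtract column by column in base 2:
  0-1 → 1 (borrow)
  1-0-1 → 0
  0-0 → 0
  1-1 → 0
  0-0 → 0
  1-1 → 0
  0-0 → 0
  1-0 → 1
  1-0 → 1
  1-1 → 0
  0-1 → 1 (borrow)
  0-1-1 → 0 (borrow)
  1-1-1 → 1 (borrow)
  0-0-1 → 1 (borrow)
  1-1-1 → 1 (borrow)
  0-1-1 → 0 (borrow)
  1-1-1 → 1 (borrow)
  0-1-1 → 0 (borrow)
  0-1-1 → 0 (borrow)
  1-0-1 → 0
  0-1 → 1 (borrow)
  0-1-1 → 0 (borrow)
  0-0-1 → 1 (borrow)
  1-0-1 → 0
  1-0 → 1

0b1010100010111010110000001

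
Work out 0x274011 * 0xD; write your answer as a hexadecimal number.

Multiply each base-16 digit by 13, carrying:
  1×13 = 13 → write D
  1×13 = 13 → write D
  0×13 = 0 → write 0
  4×13 = 52 → write 4 carry 3
  7×13+3 = 94 → write E carry 5
  2×13+5 = 31 → write F carry 1
  remaining carry: 1

0x1FE40DD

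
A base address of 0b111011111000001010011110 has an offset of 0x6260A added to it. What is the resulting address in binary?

0x6260A = 0b1100010011000001010 in binary.
Add column by column in base 2, right to left:
  0+0 = 0
  1+1 = 0 carry 1
  1+0+1 = 0 carry 1
  1+1+1 = 1 carry 1
  1+0+1 = 0 carry 1
  0+0+1 = 1
  0+0 = 0
  1+0 = 1
  0+0 = 0
  1+1 = 0 carry 1
  0+1+1 = 0 carry 1
  0+0+1 = 1
  0+0 = 0
  0+1 = 1
  0+0 = 0
  1+0 = 1
  1+0 = 1
  1+1 = 0 carry 1
  1+1+1 = 1 carry 1
  1+0+1 = 0 carry 1
  0+0+1 = 1
  1+0 = 1
  1+0 = 1
  1+0 = 1

0b111101011010100010101000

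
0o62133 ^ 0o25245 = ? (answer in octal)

XOR each oct digit independently (no carries):
  6^2=4, 2^5=7, 1^2=3, 3^4=7, 3^5=6

0o47376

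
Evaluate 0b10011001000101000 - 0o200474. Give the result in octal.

0o30354

0b10011001000101000 = 0o231050 in octal.
Subtract column by column in base 8:
  0-4 → 4 (borrow)
  5-7-1 → 5 (borrow)
  0-4-1 → 3 (borrow)
  1-0-1 → 0
  3-0 → 3
  2-2 → 0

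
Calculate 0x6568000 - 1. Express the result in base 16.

The trailing 3 digits are 0, so subtracting 1 borrows through: they become F and the next digit up decrements.

0x6567FFF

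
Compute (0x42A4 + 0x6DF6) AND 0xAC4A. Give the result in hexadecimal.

0xA00A

Add column by column in base 16, right to left:
  4+6 = A
  A+F = 9 carry 1
  2+D+1 = 0 carry 1
  4+6+1 = B
Sum = 0xB09A; now AND with 0xAC4A:
  B&A=A, 0&C=0, 9&4=0, A&A=A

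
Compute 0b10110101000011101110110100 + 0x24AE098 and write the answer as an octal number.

0b10110101000011101110110100 = 0o265035664 in octal.
0x24AE098 = 0o222560230 in octal.
Add column by column in base 8, right to left:
  4+0 = 4
  6+3 = 1 carry 1
  6+2+1 = 1 carry 1
  5+0+1 = 6
  3+6 = 1 carry 1
  0+5+1 = 6
  5+2 = 7
  6+2 = 0 carry 1
  2+2+1 = 5

0o507616114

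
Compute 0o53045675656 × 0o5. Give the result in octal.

0o327275265146

Multiply each base-8 digit by 5, carrying:
  6×5 = 30 → write 6 carry 3
  5×5+3 = 28 → write 4 carry 3
  6×5+3 = 33 → write 1 carry 4
  5×5+4 = 29 → write 5 carry 3
  7×5+3 = 38 → write 6 carry 4
  6×5+4 = 34 → write 2 carry 4
  5×5+4 = 29 → write 5 carry 3
  4×5+3 = 23 → write 7 carry 2
  0×5+2 = 2 → write 2
  3×5 = 15 → write 7 carry 1
  5×5+1 = 26 → write 2 carry 3
  remaining carry: 3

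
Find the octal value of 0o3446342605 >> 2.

0o711470541

2 bits is not a whole number of base-8 digits; in binary: 11100100110011100010110000101 >> 2 = 111001001100111000101100001.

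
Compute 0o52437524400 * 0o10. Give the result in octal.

Multiply each base-8 digit by 8, carrying:
  0×8 = 0 → write 0
  0×8 = 0 → write 0
  4×8 = 32 → write 0 carry 4
  4×8+4 = 36 → write 4 carry 4
  2×8+4 = 20 → write 4 carry 2
  5×8+2 = 42 → write 2 carry 5
  7×8+5 = 61 → write 5 carry 7
  3×8+7 = 31 → write 7 carry 3
  4×8+3 = 35 → write 3 carry 4
  2×8+4 = 20 → write 4 carry 2
  5×8+2 = 42 → write 2 carry 5
  remaining carry: 5

0o524375244000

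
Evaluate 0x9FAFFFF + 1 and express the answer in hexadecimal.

The trailing 4 digits are F (max in base 16), so adding 1 cascades: they roll to 0 and the next digit up increments.

0x9FB0000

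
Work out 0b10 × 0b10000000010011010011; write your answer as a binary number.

0b100000000100110100110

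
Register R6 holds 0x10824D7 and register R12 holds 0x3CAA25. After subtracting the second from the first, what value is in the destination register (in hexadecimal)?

Subtract column by column in base 16:
  7-5 → 2
  D-2 → B
  4-A → A (borrow)
  2-A-1 → 7 (borrow)
  8-C-1 → B (borrow)
  0-3-1 → C (borrow)
  1-0-1 → 0

0xCB7AB2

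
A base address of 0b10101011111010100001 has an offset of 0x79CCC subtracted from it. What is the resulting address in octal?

0b10101011111010100001 = 0o2537241 in octal.
0x79CCC = 0o1716314 in octal.
Subtract column by column in base 8:
  1-4 → 5 (borrow)
  4-1-1 → 2
  2-3 → 7 (borrow)
  7-6-1 → 0
  3-1 → 2
  5-7 → 6 (borrow)
  2-1-1 → 0

0o620725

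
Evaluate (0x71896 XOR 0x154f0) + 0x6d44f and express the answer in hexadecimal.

0xd20b5

First 0x71896 XOR 0x154f0 = 0x64c66.
Add column by column in base 16, right to left:
  6+f = 5 carry 1
  6+4+1 = b
  c+4 = 0 carry 1
  4+d+1 = 2 carry 1
  6+6+1 = d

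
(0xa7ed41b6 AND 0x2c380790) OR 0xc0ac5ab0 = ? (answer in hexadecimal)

0xe4ac5bb0

0xa7ed41b6 AND 0x2c380790 = 0x24280190.
Then OR with 0xc0ac5ab0.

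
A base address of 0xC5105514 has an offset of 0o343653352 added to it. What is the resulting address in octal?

0o31047725776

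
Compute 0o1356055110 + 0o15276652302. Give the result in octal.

0o16654727412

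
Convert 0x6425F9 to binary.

Expand each hex digit to 4 bits: 6=0110 4=0100 2=0010 5=0101 F=1111 9=1001.

0b11001000010010111111001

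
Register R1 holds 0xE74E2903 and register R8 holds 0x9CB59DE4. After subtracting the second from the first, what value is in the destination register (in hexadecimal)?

Subtract column by column in base 16:
  3-4 → F (borrow)
  0-E-1 → 1 (borrow)
  9-D-1 → B (borrow)
  2-9-1 → 8 (borrow)
  E-5-1 → 8
  4-B → 9 (borrow)
  7-C-1 → A (borrow)
  E-9-1 → 4

0x4A988B1F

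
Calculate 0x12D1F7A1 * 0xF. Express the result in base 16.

0x11A4D826F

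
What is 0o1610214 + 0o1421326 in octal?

Add column by column in base 8, right to left:
  4+6 = 2 carry 1
  1+2+1 = 4
  2+3 = 5
  0+1 = 1
  1+2 = 3
  6+4 = 2 carry 1
  1+1+1 = 3

0o3231542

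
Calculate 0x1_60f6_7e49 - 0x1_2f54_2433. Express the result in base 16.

0x31a25a16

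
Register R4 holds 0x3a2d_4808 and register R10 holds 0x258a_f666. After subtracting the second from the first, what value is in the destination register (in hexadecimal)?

Subtract column by column in base 16:
  8-6 → 2
  0-6 → a (borrow)
  8-6-1 → 1
  4-f → 5 (borrow)
  d-a-1 → 2
  2-8 → a (borrow)
  a-5-1 → 4
  3-2 → 1

0x14a251a2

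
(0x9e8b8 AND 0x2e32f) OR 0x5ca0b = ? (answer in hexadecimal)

0x5ea2b

0x9e8b8 AND 0x2e32f = 0x0e028.
Then OR with 0x5ca0b.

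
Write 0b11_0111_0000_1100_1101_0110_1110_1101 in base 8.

0o6703153355

Group the bits in threes: 110 111 000 011 001 101 011 011 101 101 → 6703153355.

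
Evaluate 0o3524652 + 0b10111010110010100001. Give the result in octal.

0o6453113

0b10111010110010100001 = 0o2726241 in octal.
Add column by column in base 8, right to left:
  2+1 = 3
  5+4 = 1 carry 1
  6+2+1 = 1 carry 1
  4+6+1 = 3 carry 1
  2+2+1 = 5
  5+7 = 4 carry 1
  3+2+1 = 6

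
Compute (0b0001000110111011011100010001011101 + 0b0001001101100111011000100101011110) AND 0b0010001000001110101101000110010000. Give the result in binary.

Add column by column in base 2, right to left:
  1+0 = 1
  0+1 = 1
  1+1 = 0 carry 1
  1+1+1 = 1 carry 1
  1+1+1 = 1 carry 1
  0+0+1 = 1
  1+1 = 0 carry 1
  0+0+1 = 1
  0+1 = 1
  0+0 = 0
  1+0 = 1
  0+1 = 1
  0+0 = 0
  0+0 = 0
  1+0 = 1
  1+1 = 0 carry 1
  1+1+1 = 1 carry 1
  0+0+1 = 1
  1+1 = 0 carry 1
  1+1+1 = 1 carry 1
  0+1+1 = 0 carry 1
  1+0+1 = 0 carry 1
  1+0+1 = 0 carry 1
  1+1+1 = 1 carry 1
  0+1+1 = 0 carry 1
  1+0+1 = 0 carry 1
  1+1+1 = 1 carry 1
  0+1+1 = 0 carry 1
  0+0+1 = 1
  0+0 = 0
  1+1 = 0 carry 1
  final carry 1
Sum = 0b10010100100010110100110110111011; now AND with 0b0010001000001110101101000110010000:
  0010010100100010110100110110111011
& 0010001000001110101101000110010000
= 0010000000000010100100000110010000

0b10000000000010100100000110010000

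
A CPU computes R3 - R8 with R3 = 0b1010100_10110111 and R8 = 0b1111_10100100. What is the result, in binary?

0b100010100010011

Subtract column by column in base 2:
  1-0 → 1
  1-0 → 1
  1-1 → 0
  0-0 → 0
  1-0 → 1
  1-1 → 0
  0-0 → 0
  1-1 → 0
  0-1 → 1 (borrow)
  0-1-1 → 0 (borrow)
  1-1-1 → 1 (borrow)
  0-1-1 → 0 (borrow)
  1-0-1 → 0
  0-0 → 0
  1-0 → 1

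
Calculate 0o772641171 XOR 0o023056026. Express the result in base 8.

0o751617157

XOR each oct digit independently (no carries):
  7^0=7, 7^2=5, 2^3=1, 6^0=6, 4^5=1, 1^6=7, 1^0=1, 7^2=5, 1^6=7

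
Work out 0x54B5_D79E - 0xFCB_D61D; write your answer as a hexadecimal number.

0x44EA0181

Subtract column by column in base 16:
  E-D → 1
  9-1 → 8
  7-6 → 1
  D-D → 0
  5-B → A (borrow)
  B-C-1 → E (borrow)
  4-F-1 → 4 (borrow)
  5-0-1 → 4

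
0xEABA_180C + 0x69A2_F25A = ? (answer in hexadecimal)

Add column by column in base 16, right to left:
  C+A = 6 carry 1
  0+5+1 = 6
  8+2 = A
  1+F = 0 carry 1
  A+2+1 = D
  B+A = 5 carry 1
  A+9+1 = 4 carry 1
  E+6+1 = 5 carry 1
  final carry 1

0x1545D0A66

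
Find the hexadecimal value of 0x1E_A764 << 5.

0x3D4EC80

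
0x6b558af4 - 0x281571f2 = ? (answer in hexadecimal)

0x43401902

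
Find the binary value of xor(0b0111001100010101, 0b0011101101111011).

0b0100100001101110

XOR bit by bit (1 where the bits differ):
  0111001100010101
^ 0011101101111011
= 0100100001101110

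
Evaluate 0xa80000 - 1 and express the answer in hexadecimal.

0xa7ffff

The trailing 4 digits are 0, so subtracting 1 borrows through: they become F and the next digit up decrements.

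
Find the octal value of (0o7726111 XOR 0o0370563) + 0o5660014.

0o15336506

First 0o7726111 XOR 0o0370563 = 0o7456472.
Add column by column in base 8, right to left:
  2+4 = 6
  7+1 = 0 carry 1
  4+0+1 = 5
  6+0 = 6
  5+6 = 3 carry 1
  4+6+1 = 3 carry 1
  7+5+1 = 5 carry 1
  final carry 1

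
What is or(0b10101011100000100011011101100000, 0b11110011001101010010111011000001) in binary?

OR bit by bit (1 where either bit is 1):
  10101011100000100011011101100000
| 11110011001101010010111011000001
= 11111011101101110011111111100001

0b11111011101101110011111111100001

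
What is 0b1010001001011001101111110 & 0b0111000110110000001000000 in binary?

0b0010000000010000001000000

AND bit by bit (1 only where both bits are 1):
  1010001001011001101111110
& 0111000110110000001000000
= 0010000000010000001000000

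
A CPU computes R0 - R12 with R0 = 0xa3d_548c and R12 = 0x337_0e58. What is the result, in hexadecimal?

Subtract column by column in base 16:
  c-8 → 4
  8-5 → 3
  4-e → 6 (borrow)
  5-0-1 → 4
  d-7 → 6
  3-3 → 0
  a-3 → 7

0x7064634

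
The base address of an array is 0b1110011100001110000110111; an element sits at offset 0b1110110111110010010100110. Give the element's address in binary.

0b11101010100000000011011101

Add column by column in base 2, right to left:
  1+0 = 1
  1+1 = 0 carry 1
  1+1+1 = 1 carry 1
  0+0+1 = 1
  1+0 = 1
  1+1 = 0 carry 1
  0+0+1 = 1
  0+1 = 1
  0+0 = 0
  0+0 = 0
  1+1 = 0 carry 1
  1+0+1 = 0 carry 1
  1+0+1 = 0 carry 1
  0+1+1 = 0 carry 1
  0+1+1 = 0 carry 1
  0+1+1 = 0 carry 1
  0+1+1 = 0 carry 1
  1+1+1 = 1 carry 1
  1+0+1 = 0 carry 1
  1+1+1 = 1 carry 1
  0+1+1 = 0 carry 1
  0+0+1 = 1
  1+1 = 0 carry 1
  1+1+1 = 1 carry 1
  1+1+1 = 1 carry 1
  final carry 1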